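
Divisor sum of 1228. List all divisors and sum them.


Divisors of 1228: 1, 2, 4, 307, 614, 1228
Sum = 1 + 2 + 4 + 307 + 614 + 1228 = 2156

σ(1228) = 2156


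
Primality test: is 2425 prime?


2425 / 5 = 485 (exact division)
2425 is NOT prime.

No, 2425 is not prime


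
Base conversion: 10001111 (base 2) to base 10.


10001111 (base 2) = 143 (decimal)
143 (decimal) = 143 (base 10)


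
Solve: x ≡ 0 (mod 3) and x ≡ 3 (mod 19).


M = 3*19 = 57
M1 = M/3 = 19, M2 = M/19 = 3
M1^(-1) mod 3 = 1, M2^(-1) mod 19 = 13
x = 0*19*1 + 3*3*13 = 117
117 mod 57 = 3
Check: 3 mod 3 = 0 ✓, 3 mod 19 = 3 ✓

x ≡ 3 (mod 57)


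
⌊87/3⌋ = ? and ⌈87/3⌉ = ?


87/3 = 29.0000
floor = 29
ceil = 29

floor = 29, ceil = 29


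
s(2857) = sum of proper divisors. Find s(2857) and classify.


Proper divisors: 1
Sum = 1 = 1
1 < 2857 → deficient

s(2857) = 1 (deficient)


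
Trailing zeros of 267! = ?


floor(267/5) = 53
floor(267/25) = 10
floor(267/125) = 2
Total = 65

65 trailing zeros


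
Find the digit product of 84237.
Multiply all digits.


8 × 4 × 2 × 3 × 7 = 1344


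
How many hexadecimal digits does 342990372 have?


342990372 in base 16 = 14719E24
Number of digits = 8

8 digits (base 16)


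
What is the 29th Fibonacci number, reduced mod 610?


F(k) mod 610 for k=1..29:
1, 1, 2, 3, 5, 8, 13, 21, 34, 55, 89, 144, 233, 377, 0, 377, 377, 144, 521, 55, 576, 21, 597, 8, 605, 3, 608, 1, 609
F(29) mod 610 = 609


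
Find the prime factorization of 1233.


1233 / 3 = 411
411 / 3 = 137
137 / 137 = 1
1233 = 3^2 × 137


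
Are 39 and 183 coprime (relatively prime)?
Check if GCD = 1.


Euclidean algorithm:
183 = 4 * 39 + 27
39 = 1 * 27 + 12
27 = 2 * 12 + 3
12 = 4 * 3 + 0
GCD(39, 183) = 3

No, not coprime (GCD = 3)


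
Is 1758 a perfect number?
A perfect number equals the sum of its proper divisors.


Proper divisors of 1758: 1, 2, 3, 6, 293, 586, 879
Sum = 1 + 2 + 3 + 6 + 293 + 586 + 879 = 1770

No, 1758 is not perfect (1770 ≠ 1758)


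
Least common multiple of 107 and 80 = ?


GCD(107, 80) = 1
LCM = 107*80/1 = 8560/1 = 8560

LCM = 8560


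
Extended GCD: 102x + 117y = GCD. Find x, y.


Tabular extended Euclidean (each row: r = 102*s + 117*t):
r=102, s=1, t=0
r=117, s=0, t=1
q=0: r=102, s=1, t=0   [102*(1) + 117*(0) = 102]
q=1: r=15, s=-1, t=1   [102*(-1) + 117*(1) = 15]
q=6: r=12, s=7, t=-6   [102*(7) + 117*(-6) = 12]
q=1: r=3, s=-8, t=7   [102*(-8) + 117*(7) = 3]
q=4: r=0, s=39, t=-34   [102*(39) + 117*(-34) = 0]
GCD = 3; from the row with r=3: x=-8, y=7
Check: 102*(-8) + 117*(7) = -816 + 819 = 3

GCD = 3, x = -8, y = 7


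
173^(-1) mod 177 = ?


Use the extended Euclidean algorithm on (177, 173); each row r = 177*s + 173*t:
r=177, s=1, t=0
r=173, s=0, t=1
q=1: r=4, s=1, t=-1   [177*(1) + 173*(-1) = 4]
q=43: r=1, s=-43, t=44   [177*(-43) + 173*(44) = 1]
q=4: r=0, s=173, t=-177   [177*(173) + 173*(-177) = 0]
GCD = 1 with t = 44, so 173*(44) ≡ 1 (mod 177)
Inverse = 44 mod 177 = 44
Check: 173 * 44 = 7612 ≡ 1 (mod 177)

173^(-1) ≡ 44 (mod 177)


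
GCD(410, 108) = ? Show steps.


410 = 3 * 108 + 86
108 = 1 * 86 + 22
86 = 3 * 22 + 20
22 = 1 * 20 + 2
20 = 10 * 2 + 0
GCD = 2


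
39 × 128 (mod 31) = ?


39 × 128 = 4992
4992 mod 31 = 1


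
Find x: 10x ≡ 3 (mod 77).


GCD(10, 77) = 1, unique solution
a^(-1) mod 77 = 54
x = 54 * 3 mod 77 = 8

x ≡ 8 (mod 77)


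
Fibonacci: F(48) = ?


Sequence: 1, 1, 2, 3, 5, 8, 13, 21, 34, 55, 89, 144, 233, 377, 610, 987, 1597, 2584, 4181, 6765, 10946, 17711, 28657, 46368, 75025, 121393, 196418, 317811, 514229, 832040, 1346269, 2178309, 3524578, 5702887, 9227465, 14930352, 24157817, 39088169, 63245986, 102334155, 165580141, 267914296, 433494437, 701408733, 1134903170, 1836311903, 2971215073, 4807526976
F(48) = 4807526976


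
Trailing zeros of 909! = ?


floor(909/5) = 181
floor(909/25) = 36
floor(909/125) = 7
floor(909/625) = 1
Total = 225

225 trailing zeros


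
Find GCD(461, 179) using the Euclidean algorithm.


461 = 2 * 179 + 103
179 = 1 * 103 + 76
103 = 1 * 76 + 27
76 = 2 * 27 + 22
27 = 1 * 22 + 5
22 = 4 * 5 + 2
5 = 2 * 2 + 1
2 = 2 * 1 + 0
GCD = 1


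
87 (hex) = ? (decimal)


87 (base 16) = 135 (decimal)
135 (decimal) = 135 (base 10)


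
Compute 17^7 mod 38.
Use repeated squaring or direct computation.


17^1 mod 38 = 17
17^2 mod 38 = 23
17^3 mod 38 = 11
17^4 mod 38 = 35
17^5 mod 38 = 25
17^6 mod 38 = 7
17^7 mod 38 = 5


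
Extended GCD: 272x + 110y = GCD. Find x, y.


Tabular extended Euclidean (each row: r = 272*s + 110*t):
r=272, s=1, t=0
r=110, s=0, t=1
q=2: r=52, s=1, t=-2   [272*(1) + 110*(-2) = 52]
q=2: r=6, s=-2, t=5   [272*(-2) + 110*(5) = 6]
q=8: r=4, s=17, t=-42   [272*(17) + 110*(-42) = 4]
q=1: r=2, s=-19, t=47   [272*(-19) + 110*(47) = 2]
q=2: r=0, s=55, t=-136   [272*(55) + 110*(-136) = 0]
GCD = 2; from the row with r=2: x=-19, y=47
Check: 272*(-19) + 110*(47) = -5168 + 5170 = 2

GCD = 2, x = -19, y = 47


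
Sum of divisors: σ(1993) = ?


Divisors of 1993: 1, 1993
Sum = 1 + 1993 = 1994

σ(1993) = 1994


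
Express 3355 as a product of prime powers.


3355 / 5 = 671
671 / 11 = 61
61 / 61 = 1
3355 = 5 × 11 × 61


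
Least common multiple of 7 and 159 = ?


GCD(7, 159) = 1
LCM = 7*159/1 = 1113/1 = 1113

LCM = 1113


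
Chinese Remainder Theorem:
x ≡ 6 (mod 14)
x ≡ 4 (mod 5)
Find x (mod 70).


M = 14*5 = 70
M1 = M/14 = 5, M2 = M/5 = 14
M1^(-1) mod 14 = 3, M2^(-1) mod 5 = 4
x = 6*5*3 + 4*14*4 = 314
314 mod 70 = 34
Check: 34 mod 14 = 6 ✓, 34 mod 5 = 4 ✓

x ≡ 34 (mod 70)


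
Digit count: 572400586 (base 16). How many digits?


572400586 in base 16 = 221E23CA
Number of digits = 8

8 digits (base 16)


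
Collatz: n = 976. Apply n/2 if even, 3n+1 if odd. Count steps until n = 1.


976 → 488 → 244 → 122 → 61 → 184 → 92 → 46 → 23 → 70 → 35 → 106 → 53 → 160 → 80 → 40 → 20 → 10 → 5 → 16 → 8 → 4 → 2 → 1
Total steps = 23

23 steps


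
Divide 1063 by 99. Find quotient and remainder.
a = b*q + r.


1063 = 99 * 10 + 73
Check: 990 + 73 = 1063

q = 10, r = 73


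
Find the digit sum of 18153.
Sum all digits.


1 + 8 + 1 + 5 + 3 = 18


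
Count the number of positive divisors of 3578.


3578 = 2^1 × 1789^1
d(3578) = (1+1) × (1+1) = 4

4 divisors


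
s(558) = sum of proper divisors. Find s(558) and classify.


Proper divisors: 1, 2, 3, 6, 9, 18, 31, 62, 93, 186, 279
Sum = 1 + 2 + 3 + 6 + 9 + 18 + 31 + 62 + 93 + 186 + 279 = 690
690 > 558 → abundant

s(558) = 690 (abundant)


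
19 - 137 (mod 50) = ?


19 - 137 = -118
-118 mod 50 = 32


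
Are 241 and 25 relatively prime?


Euclidean algorithm:
241 = 9 * 25 + 16
25 = 1 * 16 + 9
16 = 1 * 9 + 7
9 = 1 * 7 + 2
7 = 3 * 2 + 1
2 = 2 * 1 + 0
GCD(241, 25) = 1

Yes, coprime (GCD = 1)


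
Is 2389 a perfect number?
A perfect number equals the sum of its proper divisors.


Proper divisors of 2389: 1
Sum = 1 = 1

No, 2389 is not perfect (1 ≠ 2389)


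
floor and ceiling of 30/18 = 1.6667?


30/18 = 1.6667
floor = 1
ceil = 2

floor = 1, ceil = 2


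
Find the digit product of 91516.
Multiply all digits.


9 × 1 × 5 × 1 × 6 = 270


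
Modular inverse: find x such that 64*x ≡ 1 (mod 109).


Use the extended Euclidean algorithm on (109, 64); each row r = 109*s + 64*t:
r=109, s=1, t=0
r=64, s=0, t=1
q=1: r=45, s=1, t=-1   [109*(1) + 64*(-1) = 45]
q=1: r=19, s=-1, t=2   [109*(-1) + 64*(2) = 19]
q=2: r=7, s=3, t=-5   [109*(3) + 64*(-5) = 7]
q=2: r=5, s=-7, t=12   [109*(-7) + 64*(12) = 5]
q=1: r=2, s=10, t=-17   [109*(10) + 64*(-17) = 2]
q=2: r=1, s=-27, t=46   [109*(-27) + 64*(46) = 1]
q=2: r=0, s=64, t=-109   [109*(64) + 64*(-109) = 0]
GCD = 1 with t = 46, so 64*(46) ≡ 1 (mod 109)
Inverse = 46 mod 109 = 46
Check: 64 * 46 = 2944 ≡ 1 (mod 109)

64^(-1) ≡ 46 (mod 109)


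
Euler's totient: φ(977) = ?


977 = 977
Prime factors: 977
φ(977) = 977 × (1-1/977)
= 977 × 976/977 = 976

φ(977) = 976


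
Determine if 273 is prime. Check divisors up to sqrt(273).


273 / 3 = 91 (exact division)
273 is NOT prime.

No, 273 is not prime


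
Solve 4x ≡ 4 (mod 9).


GCD(4, 9) = 1, unique solution
a^(-1) mod 9 = 7
x = 7 * 4 mod 9 = 1

x ≡ 1 (mod 9)


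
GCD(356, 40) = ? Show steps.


356 = 8 * 40 + 36
40 = 1 * 36 + 4
36 = 9 * 4 + 0
GCD = 4


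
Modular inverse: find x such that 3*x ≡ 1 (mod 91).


Use the extended Euclidean algorithm on (91, 3); each row r = 91*s + 3*t:
r=91, s=1, t=0
r=3, s=0, t=1
q=30: r=1, s=1, t=-30   [91*(1) + 3*(-30) = 1]
q=3: r=0, s=-3, t=91   [91*(-3) + 3*(91) = 0]
GCD = 1 with t = -30, so 3*(-30) ≡ 1 (mod 91)
Inverse = -30 mod 91 = 61
Check: 3 * 61 = 183 ≡ 1 (mod 91)

3^(-1) ≡ 61 (mod 91)


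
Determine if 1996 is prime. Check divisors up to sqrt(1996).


1996 / 2 = 998 (exact division)
1996 is NOT prime.

No, 1996 is not prime


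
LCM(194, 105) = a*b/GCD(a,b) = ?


GCD(194, 105) = 1
LCM = 194*105/1 = 20370/1 = 20370

LCM = 20370


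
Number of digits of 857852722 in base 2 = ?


857852722 in base 2 = 110011001000011100101100110010
Number of digits = 30

30 digits (base 2)


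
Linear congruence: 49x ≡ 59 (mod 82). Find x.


GCD(49, 82) = 1, unique solution
a^(-1) mod 82 = 77
x = 77 * 59 mod 82 = 33

x ≡ 33 (mod 82)


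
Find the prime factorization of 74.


74 / 2 = 37
37 / 37 = 1
74 = 2 × 37


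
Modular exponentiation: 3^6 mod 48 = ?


3^1 mod 48 = 3
3^2 mod 48 = 9
3^3 mod 48 = 27
3^4 mod 48 = 33
3^5 mod 48 = 3
3^6 mod 48 = 9


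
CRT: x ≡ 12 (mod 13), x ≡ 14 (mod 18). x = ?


M = 13*18 = 234
M1 = M/13 = 18, M2 = M/18 = 13
M1^(-1) mod 13 = 8, M2^(-1) mod 18 = 7
x = 12*18*8 + 14*13*7 = 3002
3002 mod 234 = 194
Check: 194 mod 13 = 12 ✓, 194 mod 18 = 14 ✓

x ≡ 194 (mod 234)


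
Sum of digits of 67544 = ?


6 + 7 + 5 + 4 + 4 = 26


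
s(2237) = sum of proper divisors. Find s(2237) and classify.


Proper divisors: 1
Sum = 1 = 1
1 < 2237 → deficient

s(2237) = 1 (deficient)


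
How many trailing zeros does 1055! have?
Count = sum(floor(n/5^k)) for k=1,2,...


floor(1055/5) = 211
floor(1055/25) = 42
floor(1055/125) = 8
floor(1055/625) = 1
Total = 262

262 trailing zeros


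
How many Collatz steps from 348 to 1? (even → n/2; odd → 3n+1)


348 → 174 → 87 → 262 → 131 → 394 → 197 → 592 → 296 → 148 → 74 → 37 → 112 → 56 → 28 → 14 → 7 → 22 → 11 → 34 → 17 → 52 → 26 → 13 → 40 → 20 → 10 → 5 → 16 → 8 → 4 → 2 → 1
Total steps = 32

32 steps


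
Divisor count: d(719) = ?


719 = 719^1
d(719) = (1+1) = 2

2 divisors


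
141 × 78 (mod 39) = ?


141 × 78 = 10998
10998 mod 39 = 0


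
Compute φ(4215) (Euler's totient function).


4215 = 3 × 5 × 281
Prime factors: 3, 5, 281
φ(4215) = 4215 × (1-1/3) × (1-1/5) × (1-1/281)
= 4215 × 2/3 × 4/5 × 280/281 = 2240

φ(4215) = 2240


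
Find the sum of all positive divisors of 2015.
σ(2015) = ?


Divisors of 2015: 1, 5, 13, 31, 65, 155, 403, 2015
Sum = 1 + 5 + 13 + 31 + 65 + 155 + 403 + 2015 = 2688

σ(2015) = 2688


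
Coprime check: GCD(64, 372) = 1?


Euclidean algorithm:
372 = 5 * 64 + 52
64 = 1 * 52 + 12
52 = 4 * 12 + 4
12 = 3 * 4 + 0
GCD(64, 372) = 4

No, not coprime (GCD = 4)


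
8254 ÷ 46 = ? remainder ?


8254 = 46 * 179 + 20
Check: 8234 + 20 = 8254

q = 179, r = 20


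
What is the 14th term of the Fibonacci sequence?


Sequence: 1, 1, 2, 3, 5, 8, 13, 21, 34, 55, 89, 144, 233, 377
F(14) = 377


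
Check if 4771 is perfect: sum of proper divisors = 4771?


Proper divisors of 4771: 1, 13, 367
Sum = 1 + 13 + 367 = 381

No, 4771 is not perfect (381 ≠ 4771)


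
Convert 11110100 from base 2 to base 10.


11110100 (base 2) = 244 (decimal)
244 (decimal) = 244 (base 10)


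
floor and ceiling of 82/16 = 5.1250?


82/16 = 5.1250
floor = 5
ceil = 6

floor = 5, ceil = 6


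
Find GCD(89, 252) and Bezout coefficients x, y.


Tabular extended Euclidean (each row: r = 89*s + 252*t):
r=89, s=1, t=0
r=252, s=0, t=1
q=0: r=89, s=1, t=0   [89*(1) + 252*(0) = 89]
q=2: r=74, s=-2, t=1   [89*(-2) + 252*(1) = 74]
q=1: r=15, s=3, t=-1   [89*(3) + 252*(-1) = 15]
q=4: r=14, s=-14, t=5   [89*(-14) + 252*(5) = 14]
q=1: r=1, s=17, t=-6   [89*(17) + 252*(-6) = 1]
q=14: r=0, s=-252, t=89   [89*(-252) + 252*(89) = 0]
GCD = 1; from the row with r=1: x=17, y=-6
Check: 89*(17) + 252*(-6) = 1513 - 1512 = 1

GCD = 1, x = 17, y = -6


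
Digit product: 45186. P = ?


4 × 5 × 1 × 8 × 6 = 960


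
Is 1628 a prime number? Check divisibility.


1628 / 2 = 814 (exact division)
1628 is NOT prime.

No, 1628 is not prime


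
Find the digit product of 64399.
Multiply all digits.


6 × 4 × 3 × 9 × 9 = 5832


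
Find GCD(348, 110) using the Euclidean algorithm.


348 = 3 * 110 + 18
110 = 6 * 18 + 2
18 = 9 * 2 + 0
GCD = 2


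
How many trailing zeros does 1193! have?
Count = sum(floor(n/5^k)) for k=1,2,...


floor(1193/5) = 238
floor(1193/25) = 47
floor(1193/125) = 9
floor(1193/625) = 1
Total = 295

295 trailing zeros


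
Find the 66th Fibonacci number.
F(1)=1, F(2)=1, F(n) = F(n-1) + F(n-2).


Sequence: 1, 1, 2, 3, 5, 8, 13, 21, 34, 55, 89, 144, 233, 377, 610, 987, 1597, 2584, 4181, 6765, 10946, 17711, 28657, 46368, 75025, 121393, 196418, 317811, 514229, 832040, 1346269, 2178309, 3524578, 5702887, 9227465, 14930352, 24157817, 39088169, 63245986, 102334155, 165580141, 267914296, 433494437, 701408733, 1134903170, 1836311903, 2971215073, 4807526976, 7778742049, 12586269025, 20365011074, 32951280099, 53316291173, 86267571272, 139583862445, 225851433717, 365435296162, 591286729879, 956722026041, 1548008755920, 2504730781961, 4052739537881, 6557470319842, 10610209857723, 17167680177565, 27777890035288
F(66) = 27777890035288


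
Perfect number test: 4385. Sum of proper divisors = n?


Proper divisors of 4385: 1, 5, 877
Sum = 1 + 5 + 877 = 883

No, 4385 is not perfect (883 ≠ 4385)


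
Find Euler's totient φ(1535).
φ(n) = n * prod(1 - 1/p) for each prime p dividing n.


1535 = 5 × 307
Prime factors: 5, 307
φ(1535) = 1535 × (1-1/5) × (1-1/307)
= 1535 × 4/5 × 306/307 = 1224

φ(1535) = 1224


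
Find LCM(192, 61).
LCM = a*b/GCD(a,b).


GCD(192, 61) = 1
LCM = 192*61/1 = 11712/1 = 11712

LCM = 11712


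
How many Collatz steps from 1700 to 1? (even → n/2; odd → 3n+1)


1700 → 850 → 425 → 1276 → 638 → 319 → 958 → 479 → 1438 → 719 → 2158 → 1079 → 3238 → 1619 → 4858 → 2429 → 7288 → 3644 → 1822 → 911 → 2734 → 1367 → 4102 → 2051 → 6154 → 3077 → 9232 → 4616 → 2308 → 1154 → 577 → 1732 → 866 → 433 → 1300 → 650 → 325 → 976 → 488 → 244 → 122 → 61 → 184 → 92 → 46 → 23 → 70 → 35 → 106 → 53 → 160 → 80 → 40 → 20 → 10 → 5 → 16 → 8 → 4 → 2 → 1
Total steps = 60

60 steps


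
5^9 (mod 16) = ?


5^1 mod 16 = 5
5^2 mod 16 = 9
5^3 mod 16 = 13
5^4 mod 16 = 1
5^5 mod 16 = 5
5^6 mod 16 = 9
5^7 mod 16 = 13
5^8 mod 16 = 1
5^9 mod 16 = 5


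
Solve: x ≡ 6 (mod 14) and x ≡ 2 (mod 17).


M = 14*17 = 238
M1 = M/14 = 17, M2 = M/17 = 14
M1^(-1) mod 14 = 5, M2^(-1) mod 17 = 11
x = 6*17*5 + 2*14*11 = 818
818 mod 238 = 104
Check: 104 mod 14 = 6 ✓, 104 mod 17 = 2 ✓

x ≡ 104 (mod 238)


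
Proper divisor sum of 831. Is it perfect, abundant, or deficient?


Proper divisors: 1, 3, 277
Sum = 1 + 3 + 277 = 281
281 < 831 → deficient

s(831) = 281 (deficient)


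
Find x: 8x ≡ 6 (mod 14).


GCD(8, 14) = 2 divides 6
Divide: 4x ≡ 3 (mod 7)
x ≡ 6 (mod 7)


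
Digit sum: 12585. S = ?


1 + 2 + 5 + 8 + 5 = 21


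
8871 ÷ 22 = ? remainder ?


8871 = 22 * 403 + 5
Check: 8866 + 5 = 8871

q = 403, r = 5


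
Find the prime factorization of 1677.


1677 / 3 = 559
559 / 13 = 43
43 / 43 = 1
1677 = 3 × 13 × 43


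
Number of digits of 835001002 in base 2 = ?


835001002 in base 2 = 110001110001010001101010101010
Number of digits = 30

30 digits (base 2)


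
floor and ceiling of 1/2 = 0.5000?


1/2 = 0.5000
floor = 0
ceil = 1

floor = 0, ceil = 1


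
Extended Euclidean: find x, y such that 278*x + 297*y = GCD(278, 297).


Tabular extended Euclidean (each row: r = 278*s + 297*t):
r=278, s=1, t=0
r=297, s=0, t=1
q=0: r=278, s=1, t=0   [278*(1) + 297*(0) = 278]
q=1: r=19, s=-1, t=1   [278*(-1) + 297*(1) = 19]
q=14: r=12, s=15, t=-14   [278*(15) + 297*(-14) = 12]
q=1: r=7, s=-16, t=15   [278*(-16) + 297*(15) = 7]
q=1: r=5, s=31, t=-29   [278*(31) + 297*(-29) = 5]
q=1: r=2, s=-47, t=44   [278*(-47) + 297*(44) = 2]
q=2: r=1, s=125, t=-117   [278*(125) + 297*(-117) = 1]
q=2: r=0, s=-297, t=278   [278*(-297) + 297*(278) = 0]
GCD = 1; from the row with r=1: x=125, y=-117
Check: 278*(125) + 297*(-117) = 34750 - 34749 = 1

GCD = 1, x = 125, y = -117


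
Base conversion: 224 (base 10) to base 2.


224 (base 10) = 224 (decimal)
224 (decimal) = 11100000 (base 2)


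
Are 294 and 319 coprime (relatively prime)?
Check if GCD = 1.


Euclidean algorithm:
319 = 1 * 294 + 25
294 = 11 * 25 + 19
25 = 1 * 19 + 6
19 = 3 * 6 + 1
6 = 6 * 1 + 0
GCD(294, 319) = 1

Yes, coprime (GCD = 1)


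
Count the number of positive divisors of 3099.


3099 = 3^1 × 1033^1
d(3099) = (1+1) × (1+1) = 4

4 divisors


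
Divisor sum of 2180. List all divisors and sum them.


Divisors of 2180: 1, 2, 4, 5, 10, 20, 109, 218, 436, 545, 1090, 2180
Sum = 1 + 2 + 4 + 5 + 10 + 20 + 109 + 218 + 436 + 545 + 1090 + 2180 = 4620

σ(2180) = 4620


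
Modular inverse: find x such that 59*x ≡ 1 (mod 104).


Use the extended Euclidean algorithm on (104, 59); each row r = 104*s + 59*t:
r=104, s=1, t=0
r=59, s=0, t=1
q=1: r=45, s=1, t=-1   [104*(1) + 59*(-1) = 45]
q=1: r=14, s=-1, t=2   [104*(-1) + 59*(2) = 14]
q=3: r=3, s=4, t=-7   [104*(4) + 59*(-7) = 3]
q=4: r=2, s=-17, t=30   [104*(-17) + 59*(30) = 2]
q=1: r=1, s=21, t=-37   [104*(21) + 59*(-37) = 1]
q=2: r=0, s=-59, t=104   [104*(-59) + 59*(104) = 0]
GCD = 1 with t = -37, so 59*(-37) ≡ 1 (mod 104)
Inverse = -37 mod 104 = 67
Check: 59 * 67 = 3953 ≡ 1 (mod 104)

59^(-1) ≡ 67 (mod 104)


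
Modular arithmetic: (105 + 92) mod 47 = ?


105 + 92 = 197
197 mod 47 = 9


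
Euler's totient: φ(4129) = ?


4129 = 4129
Prime factors: 4129
φ(4129) = 4129 × (1-1/4129)
= 4129 × 4128/4129 = 4128

φ(4129) = 4128


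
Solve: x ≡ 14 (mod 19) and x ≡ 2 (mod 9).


M = 19*9 = 171
M1 = M/19 = 9, M2 = M/9 = 19
M1^(-1) mod 19 = 17, M2^(-1) mod 9 = 1
x = 14*9*17 + 2*19*1 = 2180
2180 mod 171 = 128
Check: 128 mod 19 = 14 ✓, 128 mod 9 = 2 ✓

x ≡ 128 (mod 171)


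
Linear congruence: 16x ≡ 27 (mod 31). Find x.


GCD(16, 31) = 1, unique solution
a^(-1) mod 31 = 2
x = 2 * 27 mod 31 = 23

x ≡ 23 (mod 31)


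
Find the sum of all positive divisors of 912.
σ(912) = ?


Divisors of 912: 1, 2, 3, 4, 6, 8, 12, 16, 19, 24, 38, 48, 57, 76, 114, 152, 228, 304, 456, 912
Sum = 1 + 2 + 3 + 4 + 6 + 8 + 12 + 16 + 19 + 24 + 38 + 48 + 57 + 76 + 114 + 152 + 228 + 304 + 456 + 912 = 2480

σ(912) = 2480


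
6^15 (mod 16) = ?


6^1 mod 16 = 6
6^2 mod 16 = 4
6^3 mod 16 = 8
6^4 mod 16 = 0
6^5 mod 16 = 0
6^6 mod 16 = 0
6^7 mod 16 = 0
6^8 mod 16 = 0
6^9 mod 16 = 0
6^10 mod 16 = 0
6^11 mod 16 = 0
6^12 mod 16 = 0
6^13 mod 16 = 0
6^14 mod 16 = 0
6^15 mod 16 = 0


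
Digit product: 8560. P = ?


8 × 5 × 6 × 0 = 0


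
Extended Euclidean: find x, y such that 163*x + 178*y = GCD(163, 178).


Tabular extended Euclidean (each row: r = 163*s + 178*t):
r=163, s=1, t=0
r=178, s=0, t=1
q=0: r=163, s=1, t=0   [163*(1) + 178*(0) = 163]
q=1: r=15, s=-1, t=1   [163*(-1) + 178*(1) = 15]
q=10: r=13, s=11, t=-10   [163*(11) + 178*(-10) = 13]
q=1: r=2, s=-12, t=11   [163*(-12) + 178*(11) = 2]
q=6: r=1, s=83, t=-76   [163*(83) + 178*(-76) = 1]
q=2: r=0, s=-178, t=163   [163*(-178) + 178*(163) = 0]
GCD = 1; from the row with r=1: x=83, y=-76
Check: 163*(83) + 178*(-76) = 13529 - 13528 = 1

GCD = 1, x = 83, y = -76


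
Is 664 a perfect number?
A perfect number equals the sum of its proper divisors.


Proper divisors of 664: 1, 2, 4, 8, 83, 166, 332
Sum = 1 + 2 + 4 + 8 + 83 + 166 + 332 = 596

No, 664 is not perfect (596 ≠ 664)


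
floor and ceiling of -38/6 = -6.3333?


-38/6 = -6.3333
floor = -7
ceil = -6

floor = -7, ceil = -6


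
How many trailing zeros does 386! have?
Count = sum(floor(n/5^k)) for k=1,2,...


floor(386/5) = 77
floor(386/25) = 15
floor(386/125) = 3
Total = 95

95 trailing zeros


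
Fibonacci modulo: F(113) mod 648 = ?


F(k) mod 648 for k=1..113:
1, 1, 2, 3, 5, 8, 13, 21, 34, 55, 89, 144, 233, 377, 610, 339, 301, 640, 293, 285, 578, 215, 145, 360, 505, 217, 74, 291, 365, 8, 373, 381, 106, 487, 593, 432, 377, 161, 538, 51, 589, 640, 581, 573, 506, 431, 289, 72, 361, 433, 146, 579, 77, 8, 85, 93, 178, 271, 449, 72, 521, 593, 466, 411, 229, 640, 221, 213, 434, 647, 433, 432, 217, 1, 218, 219, 437, 8, 445, 453, 250, 55, 305, 360, 17, 377, 394, 123, 517, 640, 509, 501, 362, 215, 577, 144, 73, 217, 290, 507, 149, 8, 157, 165, 322, 487, 161, 0, 161, 161, 322, 483, 157
F(113) mod 648 = 157


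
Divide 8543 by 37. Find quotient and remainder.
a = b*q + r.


8543 = 37 * 230 + 33
Check: 8510 + 33 = 8543

q = 230, r = 33


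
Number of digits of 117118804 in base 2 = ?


117118804 in base 2 = 110111110110001011101010100
Number of digits = 27

27 digits (base 2)


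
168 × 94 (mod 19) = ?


168 × 94 = 15792
15792 mod 19 = 3


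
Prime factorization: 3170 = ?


3170 / 2 = 1585
1585 / 5 = 317
317 / 317 = 1
3170 = 2 × 5 × 317


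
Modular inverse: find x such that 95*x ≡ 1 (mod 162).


Use the extended Euclidean algorithm on (162, 95); each row r = 162*s + 95*t:
r=162, s=1, t=0
r=95, s=0, t=1
q=1: r=67, s=1, t=-1   [162*(1) + 95*(-1) = 67]
q=1: r=28, s=-1, t=2   [162*(-1) + 95*(2) = 28]
q=2: r=11, s=3, t=-5   [162*(3) + 95*(-5) = 11]
q=2: r=6, s=-7, t=12   [162*(-7) + 95*(12) = 6]
q=1: r=5, s=10, t=-17   [162*(10) + 95*(-17) = 5]
q=1: r=1, s=-17, t=29   [162*(-17) + 95*(29) = 1]
q=5: r=0, s=95, t=-162   [162*(95) + 95*(-162) = 0]
GCD = 1 with t = 29, so 95*(29) ≡ 1 (mod 162)
Inverse = 29 mod 162 = 29
Check: 95 * 29 = 2755 ≡ 1 (mod 162)

95^(-1) ≡ 29 (mod 162)


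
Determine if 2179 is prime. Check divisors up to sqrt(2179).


Check divisors up to sqrt(2179) = 46.6798
No divisors found.
2179 is prime.

Yes, 2179 is prime


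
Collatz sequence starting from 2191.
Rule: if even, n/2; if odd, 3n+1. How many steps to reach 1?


2191 → 6574 → 3287 → 9862 → 4931 → 14794 → 7397 → 22192 → 11096 → 5548 → 2774 → 1387 → 4162 → 2081 → 6244 → 3122 → 1561 → 4684 → 2342 → 1171 → 3514 → 1757 → 5272 → 2636 → 1318 → 659 → 1978 → 989 → 2968 → 1484 → 742 → 371 → 1114 → 557 → 1672 → 836 → 418 → 209 → 628 → 314 → 157 → 472 → 236 → 118 → 59 → 178 → 89 → 268 → 134 → 67 → 202 → 101 → 304 → 152 → 76 → 38 → 19 → 58 → 29 → 88 → 44 → 22 → 11 → 34 → 17 → 52 → 26 → 13 → 40 → 20 → 10 → 5 → 16 → 8 → 4 → 2 → 1
Total steps = 76

76 steps


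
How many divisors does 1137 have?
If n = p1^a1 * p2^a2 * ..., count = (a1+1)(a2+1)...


1137 = 3^1 × 379^1
d(1137) = (1+1) × (1+1) = 4

4 divisors


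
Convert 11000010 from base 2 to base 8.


11000010 (base 2) = 194 (decimal)
194 (decimal) = 302 (base 8)


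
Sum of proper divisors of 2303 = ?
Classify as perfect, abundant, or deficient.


Proper divisors: 1, 7, 47, 49, 329
Sum = 1 + 7 + 47 + 49 + 329 = 433
433 < 2303 → deficient

s(2303) = 433 (deficient)


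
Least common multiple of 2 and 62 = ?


GCD(2, 62) = 2
LCM = 2*62/2 = 124/2 = 62

LCM = 62


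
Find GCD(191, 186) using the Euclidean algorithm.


191 = 1 * 186 + 5
186 = 37 * 5 + 1
5 = 5 * 1 + 0
GCD = 1


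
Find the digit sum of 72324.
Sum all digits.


7 + 2 + 3 + 2 + 4 = 18


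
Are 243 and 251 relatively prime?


Euclidean algorithm:
251 = 1 * 243 + 8
243 = 30 * 8 + 3
8 = 2 * 3 + 2
3 = 1 * 2 + 1
2 = 2 * 1 + 0
GCD(243, 251) = 1

Yes, coprime (GCD = 1)


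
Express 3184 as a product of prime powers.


3184 / 2 = 1592
1592 / 2 = 796
796 / 2 = 398
398 / 2 = 199
199 / 199 = 1
3184 = 2^4 × 199


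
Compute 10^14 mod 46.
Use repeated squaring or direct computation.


10^1 mod 46 = 10
10^2 mod 46 = 8
10^3 mod 46 = 34
10^4 mod 46 = 18
10^5 mod 46 = 42
10^6 mod 46 = 6
10^7 mod 46 = 14
10^8 mod 46 = 2
10^9 mod 46 = 20
10^10 mod 46 = 16
10^11 mod 46 = 22
10^12 mod 46 = 36
10^13 mod 46 = 38
10^14 mod 46 = 12


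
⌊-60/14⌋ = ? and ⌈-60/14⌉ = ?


-60/14 = -4.2857
floor = -5
ceil = -4

floor = -5, ceil = -4


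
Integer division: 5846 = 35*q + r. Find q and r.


5846 = 35 * 167 + 1
Check: 5845 + 1 = 5846

q = 167, r = 1


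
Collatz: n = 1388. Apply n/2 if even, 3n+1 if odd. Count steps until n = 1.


1388 → 694 → 347 → 1042 → 521 → 1564 → 782 → 391 → 1174 → 587 → 1762 → 881 → 2644 → 1322 → 661 → 1984 → 992 → 496 → 248 → 124 → 62 → 31 → 94 → 47 → 142 → 71 → 214 → 107 → 322 → 161 → 484 → 242 → 121 → 364 → 182 → 91 → 274 → 137 → 412 → 206 → 103 → 310 → 155 → 466 → 233 → 700 → 350 → 175 → 526 → 263 → 790 → 395 → 1186 → 593 → 1780 → 890 → 445 → 1336 → 668 → 334 → 167 → 502 → 251 → 754 → 377 → 1132 → 566 → 283 → 850 → 425 → 1276 → 638 → 319 → 958 → 479 → 1438 → 719 → 2158 → 1079 → 3238 → 1619 → 4858 → 2429 → 7288 → 3644 → 1822 → 911 → 2734 → 1367 → 4102 → 2051 → 6154 → 3077 → 9232 → 4616 → 2308 → 1154 → 577 → 1732 → 866 → 433 → 1300 → 650 → 325 → 976 → 488 → 244 → 122 → 61 → 184 → 92 → 46 → 23 → 70 → 35 → 106 → 53 → 160 → 80 → 40 → 20 → 10 → 5 → 16 → 8 → 4 → 2 → 1
Total steps = 127

127 steps


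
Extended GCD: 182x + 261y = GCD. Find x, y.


Tabular extended Euclidean (each row: r = 182*s + 261*t):
r=182, s=1, t=0
r=261, s=0, t=1
q=0: r=182, s=1, t=0   [182*(1) + 261*(0) = 182]
q=1: r=79, s=-1, t=1   [182*(-1) + 261*(1) = 79]
q=2: r=24, s=3, t=-2   [182*(3) + 261*(-2) = 24]
q=3: r=7, s=-10, t=7   [182*(-10) + 261*(7) = 7]
q=3: r=3, s=33, t=-23   [182*(33) + 261*(-23) = 3]
q=2: r=1, s=-76, t=53   [182*(-76) + 261*(53) = 1]
q=3: r=0, s=261, t=-182   [182*(261) + 261*(-182) = 0]
GCD = 1; from the row with r=1: x=-76, y=53
Check: 182*(-76) + 261*(53) = -13832 + 13833 = 1

GCD = 1, x = -76, y = 53


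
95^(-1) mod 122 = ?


Use the extended Euclidean algorithm on (122, 95); each row r = 122*s + 95*t:
r=122, s=1, t=0
r=95, s=0, t=1
q=1: r=27, s=1, t=-1   [122*(1) + 95*(-1) = 27]
q=3: r=14, s=-3, t=4   [122*(-3) + 95*(4) = 14]
q=1: r=13, s=4, t=-5   [122*(4) + 95*(-5) = 13]
q=1: r=1, s=-7, t=9   [122*(-7) + 95*(9) = 1]
q=13: r=0, s=95, t=-122   [122*(95) + 95*(-122) = 0]
GCD = 1 with t = 9, so 95*(9) ≡ 1 (mod 122)
Inverse = 9 mod 122 = 9
Check: 95 * 9 = 855 ≡ 1 (mod 122)

95^(-1) ≡ 9 (mod 122)


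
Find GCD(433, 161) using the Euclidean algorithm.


433 = 2 * 161 + 111
161 = 1 * 111 + 50
111 = 2 * 50 + 11
50 = 4 * 11 + 6
11 = 1 * 6 + 5
6 = 1 * 5 + 1
5 = 5 * 1 + 0
GCD = 1


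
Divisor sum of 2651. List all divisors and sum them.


Divisors of 2651: 1, 11, 241, 2651
Sum = 1 + 11 + 241 + 2651 = 2904

σ(2651) = 2904


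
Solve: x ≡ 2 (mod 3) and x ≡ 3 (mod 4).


M = 3*4 = 12
M1 = M/3 = 4, M2 = M/4 = 3
M1^(-1) mod 3 = 1, M2^(-1) mod 4 = 3
x = 2*4*1 + 3*3*3 = 35
35 mod 12 = 11
Check: 11 mod 3 = 2 ✓, 11 mod 4 = 3 ✓

x ≡ 11 (mod 12)


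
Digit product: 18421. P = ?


1 × 8 × 4 × 2 × 1 = 64


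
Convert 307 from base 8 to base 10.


307 (base 8) = 199 (decimal)
199 (decimal) = 199 (base 10)


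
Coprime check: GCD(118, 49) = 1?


Euclidean algorithm:
118 = 2 * 49 + 20
49 = 2 * 20 + 9
20 = 2 * 9 + 2
9 = 4 * 2 + 1
2 = 2 * 1 + 0
GCD(118, 49) = 1

Yes, coprime (GCD = 1)


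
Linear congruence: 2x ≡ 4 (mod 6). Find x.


GCD(2, 6) = 2 divides 4
Divide: 1x ≡ 2 (mod 3)
x ≡ 2 (mod 3)


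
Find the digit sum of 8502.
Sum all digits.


8 + 5 + 0 + 2 = 15


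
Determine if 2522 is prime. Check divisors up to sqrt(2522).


2522 / 2 = 1261 (exact division)
2522 is NOT prime.

No, 2522 is not prime


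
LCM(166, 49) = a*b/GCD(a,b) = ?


GCD(166, 49) = 1
LCM = 166*49/1 = 8134/1 = 8134

LCM = 8134


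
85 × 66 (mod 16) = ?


85 × 66 = 5610
5610 mod 16 = 10


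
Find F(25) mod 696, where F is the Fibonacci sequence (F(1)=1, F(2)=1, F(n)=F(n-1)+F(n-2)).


F(k) mod 696 for k=1..25:
1, 1, 2, 3, 5, 8, 13, 21, 34, 55, 89, 144, 233, 377, 610, 291, 205, 496, 5, 501, 506, 311, 121, 432, 553
F(25) mod 696 = 553


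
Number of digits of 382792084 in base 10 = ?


382792084 has 9 digits in base 10
floor(log10(382792084)) + 1 = floor(8.5830) + 1 = 9

9 digits (base 10)


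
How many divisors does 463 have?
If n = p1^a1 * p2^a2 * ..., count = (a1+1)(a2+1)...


463 = 463^1
d(463) = (1+1) = 2

2 divisors


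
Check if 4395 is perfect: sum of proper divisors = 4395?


Proper divisors of 4395: 1, 3, 5, 15, 293, 879, 1465
Sum = 1 + 3 + 5 + 15 + 293 + 879 + 1465 = 2661

No, 4395 is not perfect (2661 ≠ 4395)


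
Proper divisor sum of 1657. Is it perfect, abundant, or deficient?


Proper divisors: 1
Sum = 1 = 1
1 < 1657 → deficient

s(1657) = 1 (deficient)


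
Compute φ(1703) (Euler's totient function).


1703 = 13 × 131
Prime factors: 13, 131
φ(1703) = 1703 × (1-1/13) × (1-1/131)
= 1703 × 12/13 × 130/131 = 1560

φ(1703) = 1560


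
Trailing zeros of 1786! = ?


floor(1786/5) = 357
floor(1786/25) = 71
floor(1786/125) = 14
floor(1786/625) = 2
Total = 444

444 trailing zeros


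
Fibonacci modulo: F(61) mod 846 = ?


F(k) mod 846 for k=1..61:
1, 1, 2, 3, 5, 8, 13, 21, 34, 55, 89, 144, 233, 377, 610, 141, 751, 46, 797, 843, 794, 791, 739, 684, 577, 415, 146, 561, 707, 422, 283, 705, 142, 1, 143, 144, 287, 431, 718, 303, 175, 478, 653, 285, 92, 377, 469, 0, 469, 469, 92, 561, 653, 368, 175, 543, 718, 415, 287, 702, 143
F(61) mod 846 = 143


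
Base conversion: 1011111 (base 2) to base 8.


1011111 (base 2) = 95 (decimal)
95 (decimal) = 137 (base 8)


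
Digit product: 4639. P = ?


4 × 6 × 3 × 9 = 648


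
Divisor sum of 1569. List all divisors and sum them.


Divisors of 1569: 1, 3, 523, 1569
Sum = 1 + 3 + 523 + 1569 = 2096

σ(1569) = 2096


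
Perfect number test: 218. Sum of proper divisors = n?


Proper divisors of 218: 1, 2, 109
Sum = 1 + 2 + 109 = 112

No, 218 is not perfect (112 ≠ 218)


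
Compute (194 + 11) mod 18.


194 + 11 = 205
205 mod 18 = 7


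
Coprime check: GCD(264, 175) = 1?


Euclidean algorithm:
264 = 1 * 175 + 89
175 = 1 * 89 + 86
89 = 1 * 86 + 3
86 = 28 * 3 + 2
3 = 1 * 2 + 1
2 = 2 * 1 + 0
GCD(264, 175) = 1

Yes, coprime (GCD = 1)


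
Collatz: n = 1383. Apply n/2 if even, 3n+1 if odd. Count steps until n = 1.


1383 → 4150 → 2075 → 6226 → 3113 → 9340 → 4670 → 2335 → 7006 → 3503 → 10510 → 5255 → 15766 → 7883 → 23650 → 11825 → 35476 → 17738 → 8869 → 26608 → 13304 → 6652 → 3326 → 1663 → 4990 → 2495 → 7486 → 3743 → 11230 → 5615 → 16846 → 8423 → 25270 → 12635 → 37906 → 18953 → 56860 → 28430 → 14215 → 42646 → 21323 → 63970 → 31985 → 95956 → 47978 → 23989 → 71968 → 35984 → 17992 → 8996 → 4498 → 2249 → 6748 → 3374 → 1687 → 5062 → 2531 → 7594 → 3797 → 11392 → 5696 → 2848 → 1424 → 712 → 356 → 178 → 89 → 268 → 134 → 67 → 202 → 101 → 304 → 152 → 76 → 38 → 19 → 58 → 29 → 88 → 44 → 22 → 11 → 34 → 17 → 52 → 26 → 13 → 40 → 20 → 10 → 5 → 16 → 8 → 4 → 2 → 1
Total steps = 96

96 steps


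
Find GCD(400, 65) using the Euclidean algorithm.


400 = 6 * 65 + 10
65 = 6 * 10 + 5
10 = 2 * 5 + 0
GCD = 5


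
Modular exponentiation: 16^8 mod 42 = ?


16^1 mod 42 = 16
16^2 mod 42 = 4
16^3 mod 42 = 22
16^4 mod 42 = 16
16^5 mod 42 = 4
16^6 mod 42 = 22
16^7 mod 42 = 16
16^8 mod 42 = 4


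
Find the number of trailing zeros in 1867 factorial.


floor(1867/5) = 373
floor(1867/25) = 74
floor(1867/125) = 14
floor(1867/625) = 2
Total = 463

463 trailing zeros


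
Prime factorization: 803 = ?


803 / 11 = 73
73 / 73 = 1
803 = 11 × 73


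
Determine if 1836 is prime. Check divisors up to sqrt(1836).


1836 / 2 = 918 (exact division)
1836 is NOT prime.

No, 1836 is not prime


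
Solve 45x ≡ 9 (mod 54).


GCD(45, 54) = 9 divides 9
Divide: 5x ≡ 1 (mod 6)
x ≡ 5 (mod 6)


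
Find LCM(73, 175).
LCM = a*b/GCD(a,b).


GCD(73, 175) = 1
LCM = 73*175/1 = 12775/1 = 12775

LCM = 12775


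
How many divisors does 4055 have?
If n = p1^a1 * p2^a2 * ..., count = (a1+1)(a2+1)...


4055 = 5^1 × 811^1
d(4055) = (1+1) × (1+1) = 4

4 divisors


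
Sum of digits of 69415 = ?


6 + 9 + 4 + 1 + 5 = 25


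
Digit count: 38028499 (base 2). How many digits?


38028499 in base 2 = 10010001000100010011010011
Number of digits = 26

26 digits (base 2)


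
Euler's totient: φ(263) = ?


263 = 263
Prime factors: 263
φ(263) = 263 × (1-1/263)
= 263 × 262/263 = 262

φ(263) = 262


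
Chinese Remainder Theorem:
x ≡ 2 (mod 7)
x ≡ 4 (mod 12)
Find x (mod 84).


M = 7*12 = 84
M1 = M/7 = 12, M2 = M/12 = 7
M1^(-1) mod 7 = 3, M2^(-1) mod 12 = 7
x = 2*12*3 + 4*7*7 = 268
268 mod 84 = 16
Check: 16 mod 7 = 2 ✓, 16 mod 12 = 4 ✓

x ≡ 16 (mod 84)


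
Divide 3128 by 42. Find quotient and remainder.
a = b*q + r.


3128 = 42 * 74 + 20
Check: 3108 + 20 = 3128

q = 74, r = 20


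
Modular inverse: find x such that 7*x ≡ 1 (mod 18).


Use the extended Euclidean algorithm on (18, 7); each row r = 18*s + 7*t:
r=18, s=1, t=0
r=7, s=0, t=1
q=2: r=4, s=1, t=-2   [18*(1) + 7*(-2) = 4]
q=1: r=3, s=-1, t=3   [18*(-1) + 7*(3) = 3]
q=1: r=1, s=2, t=-5   [18*(2) + 7*(-5) = 1]
q=3: r=0, s=-7, t=18   [18*(-7) + 7*(18) = 0]
GCD = 1 with t = -5, so 7*(-5) ≡ 1 (mod 18)
Inverse = -5 mod 18 = 13
Check: 7 * 13 = 91 ≡ 1 (mod 18)

7^(-1) ≡ 13 (mod 18)


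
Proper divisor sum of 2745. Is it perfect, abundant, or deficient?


Proper divisors: 1, 3, 5, 9, 15, 45, 61, 183, 305, 549, 915
Sum = 1 + 3 + 5 + 9 + 15 + 45 + 61 + 183 + 305 + 549 + 915 = 2091
2091 < 2745 → deficient

s(2745) = 2091 (deficient)


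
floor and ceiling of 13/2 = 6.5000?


13/2 = 6.5000
floor = 6
ceil = 7

floor = 6, ceil = 7


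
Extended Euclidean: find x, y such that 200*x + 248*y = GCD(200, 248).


Tabular extended Euclidean (each row: r = 200*s + 248*t):
r=200, s=1, t=0
r=248, s=0, t=1
q=0: r=200, s=1, t=0   [200*(1) + 248*(0) = 200]
q=1: r=48, s=-1, t=1   [200*(-1) + 248*(1) = 48]
q=4: r=8, s=5, t=-4   [200*(5) + 248*(-4) = 8]
q=6: r=0, s=-31, t=25   [200*(-31) + 248*(25) = 0]
GCD = 8; from the row with r=8: x=5, y=-4
Check: 200*(5) + 248*(-4) = 1000 - 992 = 8

GCD = 8, x = 5, y = -4


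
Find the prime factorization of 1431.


1431 / 3 = 477
477 / 3 = 159
159 / 3 = 53
53 / 53 = 1
1431 = 3^3 × 53


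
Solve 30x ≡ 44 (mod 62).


GCD(30, 62) = 2 divides 44
Divide: 15x ≡ 22 (mod 31)
x ≡ 18 (mod 31)


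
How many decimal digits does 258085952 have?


258085952 has 9 digits in base 10
floor(log10(258085952)) + 1 = floor(8.4118) + 1 = 9

9 digits (base 10)


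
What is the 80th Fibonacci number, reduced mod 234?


F(k) mod 234 for k=1..80:
1, 1, 2, 3, 5, 8, 13, 21, 34, 55, 89, 144, 233, 143, 142, 51, 193, 10, 203, 213, 182, 161, 109, 36, 145, 181, 92, 39, 131, 170, 67, 3, 70, 73, 143, 216, 125, 107, 232, 105, 103, 208, 77, 51, 128, 179, 73, 18, 91, 109, 200, 75, 41, 116, 157, 39, 196, 1, 197, 198, 161, 125, 52, 177, 229, 172, 167, 105, 38, 143, 181, 90, 37, 127, 164, 57, 221, 44, 31, 75
F(80) mod 234 = 75


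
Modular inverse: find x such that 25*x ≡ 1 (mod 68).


Use the extended Euclidean algorithm on (68, 25); each row r = 68*s + 25*t:
r=68, s=1, t=0
r=25, s=0, t=1
q=2: r=18, s=1, t=-2   [68*(1) + 25*(-2) = 18]
q=1: r=7, s=-1, t=3   [68*(-1) + 25*(3) = 7]
q=2: r=4, s=3, t=-8   [68*(3) + 25*(-8) = 4]
q=1: r=3, s=-4, t=11   [68*(-4) + 25*(11) = 3]
q=1: r=1, s=7, t=-19   [68*(7) + 25*(-19) = 1]
q=3: r=0, s=-25, t=68   [68*(-25) + 25*(68) = 0]
GCD = 1 with t = -19, so 25*(-19) ≡ 1 (mod 68)
Inverse = -19 mod 68 = 49
Check: 25 * 49 = 1225 ≡ 1 (mod 68)

25^(-1) ≡ 49 (mod 68)


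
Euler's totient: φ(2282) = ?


2282 = 2 × 7 × 163
Prime factors: 2, 7, 163
φ(2282) = 2282 × (1-1/2) × (1-1/7) × (1-1/163)
= 2282 × 1/2 × 6/7 × 162/163 = 972

φ(2282) = 972


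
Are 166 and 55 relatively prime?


Euclidean algorithm:
166 = 3 * 55 + 1
55 = 55 * 1 + 0
GCD(166, 55) = 1

Yes, coprime (GCD = 1)


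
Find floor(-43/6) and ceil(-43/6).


-43/6 = -7.1667
floor = -8
ceil = -7

floor = -8, ceil = -7


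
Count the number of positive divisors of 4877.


4877 = 4877^1
d(4877) = (1+1) = 2

2 divisors


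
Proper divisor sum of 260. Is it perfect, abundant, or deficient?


Proper divisors: 1, 2, 4, 5, 10, 13, 20, 26, 52, 65, 130
Sum = 1 + 2 + 4 + 5 + 10 + 13 + 20 + 26 + 52 + 65 + 130 = 328
328 > 260 → abundant

s(260) = 328 (abundant)


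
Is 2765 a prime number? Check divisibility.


2765 / 5 = 553 (exact division)
2765 is NOT prime.

No, 2765 is not prime


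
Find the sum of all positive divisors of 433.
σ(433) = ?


Divisors of 433: 1, 433
Sum = 1 + 433 = 434

σ(433) = 434


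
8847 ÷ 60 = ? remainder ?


8847 = 60 * 147 + 27
Check: 8820 + 27 = 8847

q = 147, r = 27


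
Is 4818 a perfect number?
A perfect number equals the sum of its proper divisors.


Proper divisors of 4818: 1, 2, 3, 6, 11, 22, 33, 66, 73, 146, 219, 438, 803, 1606, 2409
Sum = 1 + 2 + 3 + 6 + 11 + 22 + 33 + 66 + 73 + 146 + 219 + 438 + 803 + 1606 + 2409 = 5838

No, 4818 is not perfect (5838 ≠ 4818)


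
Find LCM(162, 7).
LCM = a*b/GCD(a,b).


GCD(162, 7) = 1
LCM = 162*7/1 = 1134/1 = 1134

LCM = 1134


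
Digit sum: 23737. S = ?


2 + 3 + 7 + 3 + 7 = 22


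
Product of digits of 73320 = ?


7 × 3 × 3 × 2 × 0 = 0


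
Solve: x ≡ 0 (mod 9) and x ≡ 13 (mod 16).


M = 9*16 = 144
M1 = M/9 = 16, M2 = M/16 = 9
M1^(-1) mod 9 = 4, M2^(-1) mod 16 = 9
x = 0*16*4 + 13*9*9 = 1053
1053 mod 144 = 45
Check: 45 mod 9 = 0 ✓, 45 mod 16 = 13 ✓

x ≡ 45 (mod 144)


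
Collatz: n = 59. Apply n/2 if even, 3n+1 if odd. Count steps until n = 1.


59 → 178 → 89 → 268 → 134 → 67 → 202 → 101 → 304 → 152 → 76 → 38 → 19 → 58 → 29 → 88 → 44 → 22 → 11 → 34 → 17 → 52 → 26 → 13 → 40 → 20 → 10 → 5 → 16 → 8 → 4 → 2 → 1
Total steps = 32

32 steps


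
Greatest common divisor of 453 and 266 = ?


453 = 1 * 266 + 187
266 = 1 * 187 + 79
187 = 2 * 79 + 29
79 = 2 * 29 + 21
29 = 1 * 21 + 8
21 = 2 * 8 + 5
8 = 1 * 5 + 3
5 = 1 * 3 + 2
3 = 1 * 2 + 1
2 = 2 * 1 + 0
GCD = 1


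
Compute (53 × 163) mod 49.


53 × 163 = 8639
8639 mod 49 = 15


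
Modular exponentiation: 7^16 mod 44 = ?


7^1 mod 44 = 7
7^2 mod 44 = 5
7^3 mod 44 = 35
7^4 mod 44 = 25
7^5 mod 44 = 43
7^6 mod 44 = 37
7^7 mod 44 = 39
7^8 mod 44 = 9
7^9 mod 44 = 19
7^10 mod 44 = 1
7^11 mod 44 = 7
7^12 mod 44 = 5
7^13 mod 44 = 35
7^14 mod 44 = 25
7^15 mod 44 = 43
7^16 mod 44 = 37


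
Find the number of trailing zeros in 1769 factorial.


floor(1769/5) = 353
floor(1769/25) = 70
floor(1769/125) = 14
floor(1769/625) = 2
Total = 439

439 trailing zeros
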